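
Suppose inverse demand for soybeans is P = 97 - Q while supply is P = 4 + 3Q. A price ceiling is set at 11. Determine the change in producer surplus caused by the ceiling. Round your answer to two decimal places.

Without the control, 97 - Q = 4 + 3Q so Q* = 23.25 and P* = 73.75.
At P = 11, sellers supply (11 - 4)/3 = 2.3333 while buyers want more, so the quantity traded is 2.3333 at price 11.
PS goes from (1/2)(23.25)(69.75) = 810.8438 to 8.1667 (computed as (11 - 4)(2.3333) - (1/2)(3)(2.3333)^2), a change of -802.6771.

-802.68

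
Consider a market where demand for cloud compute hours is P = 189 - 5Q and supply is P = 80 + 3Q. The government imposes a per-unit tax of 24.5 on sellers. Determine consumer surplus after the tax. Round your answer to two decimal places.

Pre-tax equilibrium: 189 - 5Q = 80 + 3Q gives Q* = 13.625, P* = 120.875.
A tax on sellers shifts supply up by 24.5: 189 - 5Q = 80 + 3Q + 24.5, so Q_t = 10.5625. Buyers pay P_b = 136.1875; sellers receive P_s = P_b - 24.5 = 111.6875.
CS = (1/2)(Q_t)(189 - P_b) = (1/2)(10.5625)(52.8125) = 278.916.

278.92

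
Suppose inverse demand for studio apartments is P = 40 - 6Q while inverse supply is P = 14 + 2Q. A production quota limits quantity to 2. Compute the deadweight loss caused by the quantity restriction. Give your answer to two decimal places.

6.25

Unrestricted equilibrium: Q* = (40 - 14)/(6 + 2) = 3.25.
At Q = 2 the demand price is 40 - 6(2) = 28 and the supply price is 14 + 2(2) = 18.
Deadweight loss is the triangle between the curves from 2 to 3.25: (1/2)(28 - 18)(3.25 - 2) = 6.25.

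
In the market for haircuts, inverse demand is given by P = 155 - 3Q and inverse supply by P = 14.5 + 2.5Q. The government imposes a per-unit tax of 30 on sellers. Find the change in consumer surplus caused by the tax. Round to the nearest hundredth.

-373.39

Pre-tax equilibrium: 155 - 3Q = 14.5 + 2.5Q gives Q* = 25.5455, P* = 78.3636.
A tax on sellers shifts supply up by 30: 155 - 3Q = 14.5 + 2.5Q + 30, so Q_t = 20.0909. Buyers pay P_b = 94.7273; sellers receive P_s = P_b - 30 = 64.7273.
CS falls from (1/2)(25.5455)(76.6364) = 978.8554 to (1/2)(20.0909)(60.2727) = 605.4669, a change of -373.3884.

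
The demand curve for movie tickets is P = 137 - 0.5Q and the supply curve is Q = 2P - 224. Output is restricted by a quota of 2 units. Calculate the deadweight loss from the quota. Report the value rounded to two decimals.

264.50

Rewriting supply in inverse form: P = 112 + 0.5Q.
Unrestricted equilibrium: Q* = (137 - 112)/(0.5 + 0.5) = 25.
At Q = 2 the demand price is 137 - 0.5(2) = 136 and the supply price is 112 + 0.5(2) = 113.
Deadweight loss is the triangle between the curves from 2 to 25: (1/2)(136 - 113)(25 - 2) = 264.5.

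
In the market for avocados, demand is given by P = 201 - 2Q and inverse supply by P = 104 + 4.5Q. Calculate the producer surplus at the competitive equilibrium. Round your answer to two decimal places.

Set 201 - 2Q = 104 + 4.5Q, which gives 97 = 6.5Q, so Q* = 14.9231 and P* = 201 - 2(14.9231) = 171.1538.
Producer surplus is the triangle above supply below P*: (1/2)(14.9231)(171.1538 - 104) = (1/2)(14.9231)(67.1538) = 501.071.

501.07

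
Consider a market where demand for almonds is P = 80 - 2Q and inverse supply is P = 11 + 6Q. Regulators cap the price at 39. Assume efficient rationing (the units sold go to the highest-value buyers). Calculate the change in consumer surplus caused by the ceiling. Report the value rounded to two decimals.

95.16

Without the control, 80 - 2Q = 11 + 6Q so Q* = 8.625 and P* = 62.75.
At the ceiling price 39, quantity supplied is (39 - 11)/6 = 4.6667; supply is the short side, so Q = 4.6667 trades at P = 39.
CS goes from (1/2)(8.625)(17.25) = 74.3906 to 169.5556 (computed as (80 - 39)(4.6667) - (1/2)(2)(4.6667)^2), a change of 95.1649.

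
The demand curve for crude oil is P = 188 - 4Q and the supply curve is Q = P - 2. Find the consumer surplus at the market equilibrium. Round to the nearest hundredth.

Rewriting supply in inverse form: P = 2 + Q.
Equilibrium: 188 - 4Q = 2 + Q, so Q* = 37.2 and P* = 39.2.
CS is the area between the demand curve and P* from 0 to Q*: (1/2)(37.2)(148.8) = 2767.68.

2767.68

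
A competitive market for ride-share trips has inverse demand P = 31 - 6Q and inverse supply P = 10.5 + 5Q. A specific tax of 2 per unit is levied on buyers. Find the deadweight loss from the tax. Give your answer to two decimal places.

Pre-tax equilibrium: 31 - 6Q = 10.5 + 5Q gives Q* = 1.8636, P* = 19.8182.
With the tax, buyers' net willingness to pay falls by 2: (31 - 2) - 6Q = 10.5 + 5Q, so Q_t = 1.6818. Buyers pay P_b = 20.9091; sellers receive P_s = P_b - 2 = 18.9091.
Deadweight loss is the triangle between the curves from Q_t to Q*: (1/2)(1.8636 - 1.6818)(2) = 0.1818.

0.18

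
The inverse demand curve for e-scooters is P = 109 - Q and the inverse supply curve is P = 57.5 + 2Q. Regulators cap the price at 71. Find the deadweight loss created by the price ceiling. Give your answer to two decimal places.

Free-market equilibrium: 109 - Q = 57.5 + 2Q gives Q* = 17.1667, P* = 91.8333.
At the ceiling price 71, quantity supplied is (71 - 57.5)/2 = 6.75; supply is the short side, so Q = 6.75 trades at P = 71.
At Q = 6.75 the demand price is 102.25 and the supply price is 71. Deadweight loss is the triangle between the curves from 6.75 to 17.1667: (1/2)(102.25 - 71)(17.1667 - 6.75) = 162.7604.

162.76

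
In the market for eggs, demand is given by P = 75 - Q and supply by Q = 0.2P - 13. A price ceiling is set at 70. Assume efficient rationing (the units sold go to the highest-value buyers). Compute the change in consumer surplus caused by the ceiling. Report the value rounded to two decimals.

Rewriting supply in inverse form: P = 65 + 5Q.
Free-market equilibrium: 75 - Q = 65 + 5Q gives Q* = 1.6667, P* = 73.3333.
At the ceiling price 70, quantity supplied is (70 - 65)/5 = 1; supply is the short side, so Q = 1 trades at P = 70.
CS goes from (1/2)(1.6667)(1.6667) = 1.3889 to 4.5 (computed as (75 - 70)(1) - (1/2)(1)(1)^2), a change of 3.1111.

3.11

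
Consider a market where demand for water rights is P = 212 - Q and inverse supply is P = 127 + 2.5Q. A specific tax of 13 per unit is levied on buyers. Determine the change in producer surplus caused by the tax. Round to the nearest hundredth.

Without the tax, 212 - Q = 127 + 2.5Q so Q* = 24.2857 and P* = 187.7143.
With the tax, buyers' net willingness to pay falls by 13: (212 - 13) - Q = 127 + 2.5Q, so Q_t = 20.5714. Buyers pay P_b = 191.4286; sellers receive P_s = P_b - 13 = 178.4286.
Producers lose the trapezoid between P_s and P* out to Q_t plus the triangle from Q_t to Q*: change in PS = 528.9796 - 737.2449 = -208.2653.

-208.27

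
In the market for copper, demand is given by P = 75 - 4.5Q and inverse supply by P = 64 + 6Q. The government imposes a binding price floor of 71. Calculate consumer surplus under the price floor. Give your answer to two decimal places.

Free-market equilibrium: 75 - 4.5Q = 64 + 6Q gives Q* = 1.0476, P* = 70.2857.
At P = 71, buyers demand (75 - 71)/4.5 = 0.8889 while sellers would supply more, so the quantity traded is 0.8889 at price 71.
CS is the triangle under demand above 71: (1/2)(0.8889)(75 - 71) = 1.7778.

1.78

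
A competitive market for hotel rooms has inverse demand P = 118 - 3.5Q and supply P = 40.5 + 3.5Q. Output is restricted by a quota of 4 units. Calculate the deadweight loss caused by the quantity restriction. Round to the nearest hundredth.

Without the quota, 118 - 3.5Q = 40.5 + 3.5Q gives Q* = 11.0714.
At Q = 4 the demand price is 118 - 3.5(4) = 104 and the supply price is 40.5 + 3.5(4) = 54.5.
Deadweight loss is the triangle between the curves from 4 to 11.0714: (1/2)(104 - 54.5)(11.0714 - 4) = 175.0179.

175.02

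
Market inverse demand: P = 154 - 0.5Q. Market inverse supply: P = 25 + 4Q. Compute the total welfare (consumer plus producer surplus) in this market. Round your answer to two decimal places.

Equilibrium: 154 - 0.5Q = 25 + 4Q, so Q* = 28.6667 and P* = 139.6667.
Total surplus is the full triangle between the curves from 0 to Q*: (1/2)(28.6667)(154 - 25) = 1849.

1849.00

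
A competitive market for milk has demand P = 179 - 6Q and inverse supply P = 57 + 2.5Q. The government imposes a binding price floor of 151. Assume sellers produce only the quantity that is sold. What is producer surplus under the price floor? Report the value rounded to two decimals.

411.44

Free-market equilibrium: 179 - 6Q = 57 + 2.5Q gives Q* = 14.3529, P* = 92.8824.
At P = 151, buyers demand (179 - 151)/6 = 4.6667 while sellers would supply more, so the quantity traded is 4.6667 at price 151.
The supply price at Q = 4.6667 is 68.6667. PS is the trapezoid between 151 and supply over [0, 4.6667]: (1/2)[(151 - 57) + (151 - 68.6667)](4.6667) = 411.4444.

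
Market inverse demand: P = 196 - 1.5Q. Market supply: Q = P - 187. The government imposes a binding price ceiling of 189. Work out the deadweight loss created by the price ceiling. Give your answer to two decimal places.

3.20

Rewriting supply in inverse form: P = 187 + Q.
Without the control, 196 - 1.5Q = 187 + Q so Q* = 3.6 and P* = 190.6.
At the ceiling price 189, quantity supplied is (189 - 187)/1 = 2; supply is the short side, so Q = 2 trades at P = 189.
At Q = 2 the demand price is 193 and the supply price is 189. Deadweight loss is the triangle between the curves from 2 to 3.6: (1/2)(193 - 189)(3.6 - 2) = 3.2.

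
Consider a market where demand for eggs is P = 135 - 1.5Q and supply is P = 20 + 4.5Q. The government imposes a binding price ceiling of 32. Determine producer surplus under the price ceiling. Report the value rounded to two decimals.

16.00

Free-market equilibrium: 135 - 1.5Q = 20 + 4.5Q gives Q* = 19.1667, P* = 106.25.
At the ceiling price 32, quantity supplied is (32 - 20)/4.5 = 2.6667; supply is the short side, so Q = 2.6667 trades at P = 32.
PS is the triangle above supply below 32: (1/2)(2.6667)(32 - 20) = 16.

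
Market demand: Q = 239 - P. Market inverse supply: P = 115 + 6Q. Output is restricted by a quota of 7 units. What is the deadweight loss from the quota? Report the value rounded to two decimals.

Rewriting demand in inverse form: P = 239 - Q.
Unrestricted equilibrium: Q* = (239 - 115)/(1 + 6) = 17.7143.
At Q = 7 the demand price is 239 - (7) = 232 and the supply price is 115 + 6(7) = 157.
DWL = (1/2)(gap between curves at 7) x (Q* - 7) = (1/2)(75)(10.7143) = 401.7857.

401.79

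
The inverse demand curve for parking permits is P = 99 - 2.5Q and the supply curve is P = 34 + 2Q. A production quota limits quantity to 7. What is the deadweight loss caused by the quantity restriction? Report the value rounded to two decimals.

Unrestricted equilibrium: Q* = (99 - 34)/(2.5 + 2) = 14.4444.
At Q = 7 the demand price is 99 - 2.5(7) = 81.5 and the supply price is 34 + 2(7) = 48.
Deadweight loss is the triangle between the curves from 7 to 14.4444: (1/2)(81.5 - 48)(14.4444 - 7) = 124.6944.

124.69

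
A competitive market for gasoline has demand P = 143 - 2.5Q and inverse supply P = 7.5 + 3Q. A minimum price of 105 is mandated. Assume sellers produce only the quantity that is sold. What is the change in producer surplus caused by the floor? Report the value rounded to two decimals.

225.01

Free-market equilibrium: 143 - 2.5Q = 7.5 + 3Q gives Q* = 24.6364, P* = 81.4091.
At P = 105, buyers demand (143 - 105)/2.5 = 15.2 while sellers would supply more, so the quantity traded is 15.2 at price 105.
PS goes from (1/2)(24.6364)(73.9091) = 910.4256 to 1135.44 (computed as (105 - 7.5)(15.2) - (1/2)(3)(15.2)^2), a change of 225.0144.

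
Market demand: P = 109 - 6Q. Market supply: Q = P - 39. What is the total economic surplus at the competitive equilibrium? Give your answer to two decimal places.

350.00

Rewriting supply in inverse form: P = 39 + Q.
Equilibrium: 109 - 6Q = 39 + Q, so Q* = 10 and P* = 49.
Total surplus is the full triangle between the curves from 0 to Q*: (1/2)(10)(109 - 39) = 350.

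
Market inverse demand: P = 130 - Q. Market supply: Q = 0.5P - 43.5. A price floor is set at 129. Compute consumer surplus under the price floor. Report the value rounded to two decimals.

0.50

Rewriting supply in inverse form: P = 87 + 2Q.
Without the control, 130 - Q = 87 + 2Q so Q* = 14.3333 and P* = 115.6667.
At P = 129, buyers demand (130 - 129)/1 = 1 while sellers would supply more, so the quantity traded is 1 at price 129.
CS is the triangle under demand above 129: (1/2)(1)(130 - 129) = 0.5.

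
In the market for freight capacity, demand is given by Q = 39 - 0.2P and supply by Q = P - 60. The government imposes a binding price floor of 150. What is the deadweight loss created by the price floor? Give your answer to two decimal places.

Rewriting demand in inverse form: P = 195 - 5Q.
Rewriting supply in inverse form: P = 60 + Q.
Free-market equilibrium: 195 - 5Q = 60 + Q gives Q* = 22.5, P* = 82.5.
At P = 150, buyers demand (195 - 150)/5 = 9 while sellers would supply more, so the quantity traded is 9 at price 150.
At Q = 9 the demand price is 150 and the supply price is 69. Deadweight loss is the triangle between the curves from 9 to 22.5: (1/2)(150 - 69)(22.5 - 9) = 546.75.

546.75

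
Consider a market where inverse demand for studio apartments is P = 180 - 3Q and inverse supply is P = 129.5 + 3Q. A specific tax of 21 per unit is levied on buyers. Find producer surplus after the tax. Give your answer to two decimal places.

Pre-tax equilibrium: 180 - 3Q = 129.5 + 3Q gives Q* = 8.4167, P* = 154.75.
A tax on buyers shifts demand down by 21: (180 - 21) - 3Q = 129.5 + 3Q, so Q_t = 4.9167. Buyers pay P_b = 165.25; sellers receive P_s = P_b - 21 = 144.25.
PS = (1/2)(Q_t)(P_s - 129.5) = (1/2)(4.9167)(14.75) = 36.2604.

36.26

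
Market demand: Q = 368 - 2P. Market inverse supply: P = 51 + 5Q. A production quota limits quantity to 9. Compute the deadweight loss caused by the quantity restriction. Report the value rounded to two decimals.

Rewriting demand in inverse form: P = 184 - 0.5Q.
Without the quota, 184 - 0.5Q = 51 + 5Q gives Q* = 24.1818.
At Q = 9 the demand price is 184 - 0.5(9) = 179.5 and the supply price is 51 + 5(9) = 96.
Deadweight loss is the triangle between the curves from 9 to 24.1818: (1/2)(179.5 - 96)(24.1818 - 9) = 633.8409.

633.84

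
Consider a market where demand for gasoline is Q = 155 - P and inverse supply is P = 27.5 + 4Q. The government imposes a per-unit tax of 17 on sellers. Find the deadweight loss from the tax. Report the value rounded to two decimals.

Rewriting demand in inverse form: P = 155 - Q.
Without the tax, 155 - Q = 27.5 + 4Q so Q* = 25.5 and P* = 129.5.
With the tax, sellers need 17 more per unit: 155 - Q = 27.5 + 4Q + 17, so Q_t = 22.1. Buyers pay P_b = 132.9; sellers receive P_s = P_b - 17 = 115.9.
The welfare triangle lost has base Q* - Q_t = 3.4 and height t = 17, so DWL = (1/2)(3.4)(17) = 28.9.

28.90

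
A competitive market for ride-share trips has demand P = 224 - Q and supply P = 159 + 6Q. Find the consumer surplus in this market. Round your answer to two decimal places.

Set 224 - Q = 159 + 6Q, which gives 65 = 7Q, so Q* = 9.2857 and P* = 224 - (9.2857) = 214.7143.
Consumer surplus is the triangle under demand above P*: (1/2)(9.2857)(224 - 214.7143) = (1/2)(9.2857)(9.2857) = 43.1122.

43.11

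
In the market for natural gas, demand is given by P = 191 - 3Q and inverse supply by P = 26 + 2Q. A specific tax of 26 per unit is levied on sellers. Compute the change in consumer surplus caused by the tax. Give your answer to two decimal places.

Without the tax, 191 - 3Q = 26 + 2Q so Q* = 33 and P* = 92.
With the tax, sellers need 26 more per unit: 191 - 3Q = 26 + 2Q + 26, so Q_t = 27.8. Buyers pay P_b = 107.6; sellers receive P_s = P_b - 26 = 81.6.
Consumers lose the trapezoid between P* and P_b out to Q_t plus the triangle from Q_t to Q*: change in CS = 1159.26 - 1633.5 = -474.24.

-474.24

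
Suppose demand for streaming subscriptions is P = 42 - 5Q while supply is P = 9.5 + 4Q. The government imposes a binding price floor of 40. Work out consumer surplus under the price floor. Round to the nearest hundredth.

Free-market equilibrium: 42 - 5Q = 9.5 + 4Q gives Q* = 3.6111, P* = 23.9444.
At the floor price 40, quantity demanded is (42 - 40)/5 = 0.4; demand is the short side, so Q = 0.4 trades at P = 40.
CS is the triangle under demand above 40: (1/2)(0.4)(42 - 40) = 0.4.

0.40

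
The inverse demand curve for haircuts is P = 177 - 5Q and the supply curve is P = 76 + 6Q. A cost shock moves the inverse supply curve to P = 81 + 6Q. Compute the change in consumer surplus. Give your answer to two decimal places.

-20.35

Initial equilibrium: Q_0 = 9.1818, P_0 = 131.0909; CS_0 = (1/2)(9.1818)(45.9091) = 210.7645, PS_0 = (1/2)(9.1818)(55.0909) = 252.9174.
New equilibrium: 177 - 5Q = 81 + 6Q gives Q_1 = 8.7273, P_1 = 133.3636; CS_1 = 190.4132, PS_1 = 228.4959.
Change in consumer surplus = 190.4132 - 210.7645 = -20.3512.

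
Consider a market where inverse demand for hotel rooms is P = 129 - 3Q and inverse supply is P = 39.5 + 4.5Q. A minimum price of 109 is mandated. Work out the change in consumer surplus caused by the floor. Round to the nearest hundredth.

Free-market equilibrium: 129 - 3Q = 39.5 + 4.5Q gives Q* = 11.9333, P* = 93.2.
At P = 109, buyers demand (129 - 109)/3 = 6.6667 while sellers would supply more, so the quantity traded is 6.6667 at price 109.
CS goes from (1/2)(11.9333)(35.8) = 213.6067 to 66.6667 (computed as (129 - 109)(6.6667) - (1/2)(3)(6.6667)^2), a change of -146.94.

-146.94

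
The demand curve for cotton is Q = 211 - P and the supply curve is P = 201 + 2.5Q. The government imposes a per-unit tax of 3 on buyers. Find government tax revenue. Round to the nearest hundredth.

6.00

Rewriting demand in inverse form: P = 211 - Q.
Without the tax, 211 - Q = 201 + 2.5Q so Q* = 2.8571 and P* = 208.1429.
A tax on buyers shifts demand down by 3: (211 - 3) - Q = 201 + 2.5Q, so Q_t = 2. Buyers pay P_b = 209; sellers receive P_s = P_b - 3 = 206.
Tax revenue = t x Q_t = 3 x 2 = 6.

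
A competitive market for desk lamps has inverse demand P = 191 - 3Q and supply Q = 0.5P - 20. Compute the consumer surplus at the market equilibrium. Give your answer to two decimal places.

Rewriting supply in inverse form: P = 40 + 2Q.
Equilibrium: 191 - 3Q = 40 + 2Q, so Q* = 30.2 and P* = 100.4.
Consumer surplus is the triangle under demand above P*: (1/2)(30.2)(191 - 100.4) = (1/2)(30.2)(90.6) = 1368.06.

1368.06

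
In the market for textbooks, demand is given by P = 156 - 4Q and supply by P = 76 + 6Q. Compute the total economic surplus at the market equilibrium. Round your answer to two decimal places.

320.00

Set 156 - 4Q = 76 + 6Q, which gives 80 = 10Q, so Q* = 8 and P* = 156 - 4(8) = 124.
CS = (1/2)(8)(32) = 128 and PS = (1/2)(8)(48) = 192, so total surplus = 320.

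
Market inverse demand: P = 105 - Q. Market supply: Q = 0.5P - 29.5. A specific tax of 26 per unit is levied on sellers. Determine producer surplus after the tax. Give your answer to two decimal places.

44.44

Rewriting supply in inverse form: P = 59 + 2Q.
Without the tax, 105 - Q = 59 + 2Q so Q* = 15.3333 and P* = 89.6667.
A tax on sellers shifts supply up by 26: 105 - Q = 59 + 2Q + 26, so Q_t = 6.6667. Buyers pay P_b = 98.3333; sellers receive P_s = P_b - 26 = 72.3333.
Producer surplus is the triangle above supply below P_s: (1/2)(6.6667)(72.3333 - 59) = 44.4444.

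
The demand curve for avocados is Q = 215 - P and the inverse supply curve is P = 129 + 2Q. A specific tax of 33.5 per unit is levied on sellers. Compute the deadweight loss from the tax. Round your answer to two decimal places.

Rewriting demand in inverse form: P = 215 - Q.
Without the tax, 215 - Q = 129 + 2Q so Q* = 28.6667 and P* = 186.3333.
With the tax, sellers need 33.5 more per unit: 215 - Q = 129 + 2Q + 33.5, so Q_t = 17.5. Buyers pay P_b = 197.5; sellers receive P_s = P_b - 33.5 = 164.
Deadweight loss is the triangle between the curves from Q_t to Q*: (1/2)(28.6667 - 17.5)(33.5) = 187.0417.

187.04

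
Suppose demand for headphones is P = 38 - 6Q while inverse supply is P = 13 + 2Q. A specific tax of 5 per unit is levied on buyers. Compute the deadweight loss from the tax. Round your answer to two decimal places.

Without the tax, 38 - 6Q = 13 + 2Q so Q* = 3.125 and P* = 19.25.
A tax on buyers shifts demand down by 5: (38 - 5) - 6Q = 13 + 2Q, so Q_t = 2.5. Buyers pay P_b = 23; sellers receive P_s = P_b - 5 = 18.
Deadweight loss is the triangle between the curves from Q_t to Q*: (1/2)(3.125 - 2.5)(5) = 1.5625.

1.56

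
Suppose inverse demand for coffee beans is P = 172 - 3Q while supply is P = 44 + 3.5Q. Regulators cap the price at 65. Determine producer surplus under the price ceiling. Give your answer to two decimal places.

63.00

Free-market equilibrium: 172 - 3Q = 44 + 3.5Q gives Q* = 19.6923, P* = 112.9231.
At P = 65, sellers supply (65 - 44)/3.5 = 6 while buyers want more, so the quantity traded is 6 at price 65.
PS is the triangle above supply below 65: (1/2)(6)(65 - 44) = 63.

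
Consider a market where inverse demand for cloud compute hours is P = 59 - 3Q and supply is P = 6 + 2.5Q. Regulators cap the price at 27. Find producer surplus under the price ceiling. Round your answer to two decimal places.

88.20

Free-market equilibrium: 59 - 3Q = 6 + 2.5Q gives Q* = 9.6364, P* = 30.0909.
At the ceiling price 27, quantity supplied is (27 - 6)/2.5 = 8.4; supply is the short side, so Q = 8.4 trades at P = 27.
PS is the triangle above supply below 27: (1/2)(8.4)(27 - 6) = 88.2.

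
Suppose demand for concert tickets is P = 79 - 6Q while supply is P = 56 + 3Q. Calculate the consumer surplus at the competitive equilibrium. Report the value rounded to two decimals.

19.59

Set 79 - 6Q = 56 + 3Q, which gives 23 = 9Q, so Q* = 2.5556 and P* = 79 - 6(2.5556) = 63.6667.
The demand choke price is 79, so CS = (1/2)(Q*)(79 - P*) = (1/2)(2.5556)(15.3333) = 19.5926.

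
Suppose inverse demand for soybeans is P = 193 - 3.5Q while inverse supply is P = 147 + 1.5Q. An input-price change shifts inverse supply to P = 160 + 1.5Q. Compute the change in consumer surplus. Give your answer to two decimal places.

-71.89

Initial equilibrium: Q_0 = 9.2, P_0 = 160.8; CS_0 = (1/2)(9.2)(32.2) = 148.12, PS_0 = (1/2)(9.2)(13.8) = 63.48.
New equilibrium: 193 - 3.5Q = 160 + 1.5Q gives Q_1 = 6.6, P_1 = 169.9; CS_1 = 76.23, PS_1 = 32.67.
Change in consumer surplus = 76.23 - 148.12 = -71.89.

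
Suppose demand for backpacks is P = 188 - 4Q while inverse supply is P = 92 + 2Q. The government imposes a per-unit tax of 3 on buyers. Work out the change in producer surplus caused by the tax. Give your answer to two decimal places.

-15.75

Without the tax, 188 - 4Q = 92 + 2Q so Q* = 16 and P* = 124.
With the tax, buyers' net willingness to pay falls by 3: (188 - 3) - 4Q = 92 + 2Q, so Q_t = 15.5. Buyers pay P_b = 126; sellers receive P_s = P_b - 3 = 123.
PS falls from (1/2)(16)(32) = 256 to (1/2)(15.5)(31) = 240.25, a change of -15.75.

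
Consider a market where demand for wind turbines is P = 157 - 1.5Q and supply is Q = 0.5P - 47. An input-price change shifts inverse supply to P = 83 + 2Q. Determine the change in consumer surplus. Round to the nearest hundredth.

Rewriting supply in inverse form: P = 94 + 2Q.
Initial equilibrium: Q_0 = 18, P_0 = 130; CS_0 = (1/2)(18)(27) = 243, PS_0 = (1/2)(18)(36) = 324.
New equilibrium: 157 - 1.5Q = 83 + 2Q gives Q_1 = 21.1429, P_1 = 125.2857; CS_1 = 335.2653, PS_1 = 447.0204.
Change in consumer surplus = 335.2653 - 243 = 92.2653.

92.27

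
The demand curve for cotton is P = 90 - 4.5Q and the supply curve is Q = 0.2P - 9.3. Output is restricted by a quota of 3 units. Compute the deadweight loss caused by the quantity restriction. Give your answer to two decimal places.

Rewriting supply in inverse form: P = 46.5 + 5Q.
Without the quota, 90 - 4.5Q = 46.5 + 5Q gives Q* = 4.5789.
At Q = 3 the demand price is 90 - 4.5(3) = 76.5 and the supply price is 46.5 + 5(3) = 61.5.
Deadweight loss is the triangle between the curves from 3 to 4.5789: (1/2)(76.5 - 61.5)(4.5789 - 3) = 11.8421.

11.84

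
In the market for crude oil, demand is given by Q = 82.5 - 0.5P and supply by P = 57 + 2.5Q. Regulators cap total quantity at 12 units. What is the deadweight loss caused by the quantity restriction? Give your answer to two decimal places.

Rewriting demand in inverse form: P = 165 - 2Q.
Without the quota, 165 - 2Q = 57 + 2.5Q gives Q* = 24.
At Q = 12 the demand price is 165 - 2(12) = 141 and the supply price is 57 + 2.5(12) = 87.
Deadweight loss is the triangle between the curves from 12 to 24: (1/2)(141 - 87)(24 - 12) = 324.

324.00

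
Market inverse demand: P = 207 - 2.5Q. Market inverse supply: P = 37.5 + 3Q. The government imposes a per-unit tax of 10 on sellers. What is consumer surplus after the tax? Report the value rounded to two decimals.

Pre-tax equilibrium: 207 - 2.5Q = 37.5 + 3Q gives Q* = 30.8182, P* = 129.9545.
A tax on sellers shifts supply up by 10: 207 - 2.5Q = 37.5 + 3Q + 10, so Q_t = 29. Buyers pay P_b = 134.5; sellers receive P_s = P_b - 10 = 124.5.
Consumer surplus is the triangle under demand above P_b: (1/2)(29)(207 - 134.5) = 1051.25.

1051.25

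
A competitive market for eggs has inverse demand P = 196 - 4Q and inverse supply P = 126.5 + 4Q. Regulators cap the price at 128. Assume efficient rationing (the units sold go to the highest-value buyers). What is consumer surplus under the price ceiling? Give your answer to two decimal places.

Free-market equilibrium: 196 - 4Q = 126.5 + 4Q gives Q* = 8.6875, P* = 161.25.
At P = 128, sellers supply (128 - 126.5)/4 = 0.375 while buyers want more, so the quantity traded is 0.375 at price 128.
The demand price at Q = 0.375 is 194.5. CS is the trapezoid between demand and 128 over [0, 0.375]: (1/2)[(196 - 128) + (194.5 - 128)](0.375) = 25.2188.

25.22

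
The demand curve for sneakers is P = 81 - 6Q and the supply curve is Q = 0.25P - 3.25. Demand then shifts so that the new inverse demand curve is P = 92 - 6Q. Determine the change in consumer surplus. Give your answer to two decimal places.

Rewriting supply in inverse form: P = 13 + 4Q.
Initial equilibrium: Q_0 = 6.8, P_0 = 40.2; CS_0 = (1/2)(6.8)(40.8) = 138.72, PS_0 = (1/2)(6.8)(27.2) = 92.48.
New equilibrium: 92 - 6Q = 13 + 4Q gives Q_1 = 7.9, P_1 = 44.6; CS_1 = 187.23, PS_1 = 124.82.
Change in consumer surplus = 187.23 - 138.72 = 48.51.

48.51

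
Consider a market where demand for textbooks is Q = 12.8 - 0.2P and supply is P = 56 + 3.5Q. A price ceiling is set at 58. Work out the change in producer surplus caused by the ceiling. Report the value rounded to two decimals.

-0.98

Rewriting demand in inverse form: P = 64 - 5Q.
Without the control, 64 - 5Q = 56 + 3.5Q so Q* = 0.9412 and P* = 59.2941.
At the ceiling price 58, quantity supplied is (58 - 56)/3.5 = 0.5714; supply is the short side, so Q = 0.5714 trades at P = 58.
PS goes from (1/2)(0.9412)(3.2941) = 1.5502 to 0.5714 (computed as (58 - 56)(0.5714) - (1/2)(3.5)(0.5714)^2), a change of -0.9787.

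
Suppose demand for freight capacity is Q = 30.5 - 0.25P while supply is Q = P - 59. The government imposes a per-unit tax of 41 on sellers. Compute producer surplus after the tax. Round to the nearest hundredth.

9.68

Rewriting demand in inverse form: P = 122 - 4Q.
Rewriting supply in inverse form: P = 59 + Q.
Pre-tax equilibrium: 122 - 4Q = 59 + Q gives Q* = 12.6, P* = 71.6.
A tax on sellers shifts supply up by 41: 122 - 4Q = 59 + Q + 41, so Q_t = 4.4. Buyers pay P_b = 104.4; sellers receive P_s = P_b - 41 = 63.4.
Producer surplus is the triangle above supply below P_s: (1/2)(4.4)(63.4 - 59) = 9.68.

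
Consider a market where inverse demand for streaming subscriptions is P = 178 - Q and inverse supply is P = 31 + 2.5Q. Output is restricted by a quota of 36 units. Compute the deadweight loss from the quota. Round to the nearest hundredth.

Without the quota, 178 - Q = 31 + 2.5Q gives Q* = 42.
At Q = 36 the demand price is 178 - (36) = 142 and the supply price is 31 + 2.5(36) = 121.
Deadweight loss is the triangle between the curves from 36 to 42: (1/2)(142 - 121)(42 - 36) = 63.

63.00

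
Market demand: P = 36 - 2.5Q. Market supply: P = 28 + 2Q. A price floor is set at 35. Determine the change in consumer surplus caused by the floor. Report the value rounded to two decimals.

-3.75

Free-market equilibrium: 36 - 2.5Q = 28 + 2Q gives Q* = 1.7778, P* = 31.5556.
At P = 35, buyers demand (36 - 35)/2.5 = 0.4 while sellers would supply more, so the quantity traded is 0.4 at price 35.
CS goes from (1/2)(1.7778)(4.4444) = 3.9506 to 0.2 (computed as (36 - 35)(0.4) - (1/2)(2.5)(0.4)^2), a change of -3.7506.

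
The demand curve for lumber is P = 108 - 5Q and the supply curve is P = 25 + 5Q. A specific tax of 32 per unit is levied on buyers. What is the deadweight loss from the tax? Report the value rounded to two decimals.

51.20

Pre-tax equilibrium: 108 - 5Q = 25 + 5Q gives Q* = 8.3, P* = 66.5.
A tax on buyers shifts demand down by 32: (108 - 32) - 5Q = 25 + 5Q, so Q_t = 5.1. Buyers pay P_b = 82.5; sellers receive P_s = P_b - 32 = 50.5.
Deadweight loss is the triangle between the curves from Q_t to Q*: (1/2)(8.3 - 5.1)(32) = 51.2.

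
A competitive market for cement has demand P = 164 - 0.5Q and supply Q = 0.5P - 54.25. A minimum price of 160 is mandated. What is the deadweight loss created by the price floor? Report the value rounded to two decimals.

Rewriting supply in inverse form: P = 108.5 + 2Q.
Free-market equilibrium: 164 - 0.5Q = 108.5 + 2Q gives Q* = 22.2, P* = 152.9.
At the floor price 160, quantity demanded is (164 - 160)/0.5 = 8; demand is the short side, so Q = 8 trades at P = 160.
At Q = 8 the demand price is 160 and the supply price is 124.5. Deadweight loss is the triangle between the curves from 8 to 22.2: (1/2)(160 - 124.5)(22.2 - 8) = 252.05.

252.05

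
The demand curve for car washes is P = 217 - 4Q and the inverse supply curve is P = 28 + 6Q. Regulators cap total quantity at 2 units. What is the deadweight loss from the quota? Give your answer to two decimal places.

Without the quota, 217 - 4Q = 28 + 6Q gives Q* = 18.9.
At Q = 2 the demand price is 217 - 4(2) = 209 and the supply price is 28 + 6(2) = 40.
Deadweight loss is the triangle between the curves from 2 to 18.9: (1/2)(209 - 40)(18.9 - 2) = 1428.05.

1428.05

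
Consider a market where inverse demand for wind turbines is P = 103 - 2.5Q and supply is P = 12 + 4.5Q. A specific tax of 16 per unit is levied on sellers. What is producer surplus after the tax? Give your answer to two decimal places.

Without the tax, 103 - 2.5Q = 12 + 4.5Q so Q* = 13 and P* = 70.5.
With the tax, sellers need 16 more per unit: 103 - 2.5Q = 12 + 4.5Q + 16, so Q_t = 10.7143. Buyers pay P_b = 76.2143; sellers receive P_s = P_b - 16 = 60.2143.
Producer surplus is the triangle above supply below P_s: (1/2)(10.7143)(60.2143 - 12) = 258.2908.

258.29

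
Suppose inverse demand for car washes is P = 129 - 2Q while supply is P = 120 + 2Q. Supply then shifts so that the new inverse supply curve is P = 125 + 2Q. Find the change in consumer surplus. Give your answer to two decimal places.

-4.06

Initial equilibrium: Q_0 = 2.25, P_0 = 124.5; CS_0 = (1/2)(2.25)(4.5) = 5.0625, PS_0 = (1/2)(2.25)(4.5) = 5.0625.
New equilibrium: 129 - 2Q = 125 + 2Q gives Q_1 = 1, P_1 = 127; CS_1 = 1, PS_1 = 1.
Change in consumer surplus = 1 - 5.0625 = -4.0625.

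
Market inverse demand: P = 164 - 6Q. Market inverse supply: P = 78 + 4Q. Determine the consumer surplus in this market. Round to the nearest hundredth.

221.88

Equilibrium: 164 - 6Q = 78 + 4Q, so Q* = 8.6 and P* = 112.4.
CS is the area between the demand curve and P* from 0 to Q*: (1/2)(8.6)(51.6) = 221.88.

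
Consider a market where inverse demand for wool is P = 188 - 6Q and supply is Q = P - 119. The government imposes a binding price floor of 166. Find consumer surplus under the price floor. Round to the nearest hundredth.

40.33

Rewriting supply in inverse form: P = 119 + Q.
Free-market equilibrium: 188 - 6Q = 119 + Q gives Q* = 9.8571, P* = 128.8571.
At P = 166, buyers demand (188 - 166)/6 = 3.6667 while sellers would supply more, so the quantity traded is 3.6667 at price 166.
CS is the triangle under demand above 166: (1/2)(3.6667)(188 - 166) = 40.3333.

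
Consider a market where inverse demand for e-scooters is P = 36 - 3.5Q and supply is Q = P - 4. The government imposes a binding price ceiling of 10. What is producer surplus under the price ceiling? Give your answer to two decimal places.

Rewriting supply in inverse form: P = 4 + Q.
Free-market equilibrium: 36 - 3.5Q = 4 + Q gives Q* = 7.1111, P* = 11.1111.
At P = 10, sellers supply (10 - 4)/1 = 6 while buyers want more, so the quantity traded is 6 at price 10.
PS is the triangle above supply below 10: (1/2)(6)(10 - 4) = 18.

18.00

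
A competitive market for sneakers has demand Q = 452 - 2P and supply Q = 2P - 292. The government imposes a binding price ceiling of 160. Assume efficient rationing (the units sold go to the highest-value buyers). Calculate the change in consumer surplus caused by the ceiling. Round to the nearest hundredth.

52.00

Rewriting demand in inverse form: P = 226 - 0.5Q.
Rewriting supply in inverse form: P = 146 + 0.5Q.
Without the control, 226 - 0.5Q = 146 + 0.5Q so Q* = 80 and P* = 186.
At P = 160, sellers supply (160 - 146)/0.5 = 28 while buyers want more, so the quantity traded is 28 at price 160.
CS goes from (1/2)(80)(40) = 1600 to 1652 (computed as (226 - 160)(28) - (1/2)(0.5)(28)^2), a change of 52.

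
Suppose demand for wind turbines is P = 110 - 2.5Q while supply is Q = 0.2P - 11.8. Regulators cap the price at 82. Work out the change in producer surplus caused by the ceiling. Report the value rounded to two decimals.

-62.70

Rewriting supply in inverse form: P = 59 + 5Q.
Without the control, 110 - 2.5Q = 59 + 5Q so Q* = 6.8 and P* = 93.
At the ceiling price 82, quantity supplied is (82 - 59)/5 = 4.6; supply is the short side, so Q = 4.6 trades at P = 82.
PS goes from (1/2)(6.8)(34) = 115.6 to 52.9 (computed as (82 - 59)(4.6) - (1/2)(5)(4.6)^2), a change of -62.7.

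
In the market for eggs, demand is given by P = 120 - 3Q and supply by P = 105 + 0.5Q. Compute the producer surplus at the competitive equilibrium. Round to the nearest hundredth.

4.59

Setting demand equal to supply, 15 = 3.5Q, so Q* = 4.2857 and P* = 107.1429.
The supply curve's price intercept is 105, so PS = (1/2)(Q*)(P* - 105) = (1/2)(4.2857)(2.1429) = 4.5918.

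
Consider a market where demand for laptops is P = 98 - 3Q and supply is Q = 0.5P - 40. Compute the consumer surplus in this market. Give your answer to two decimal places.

19.44

Rewriting supply in inverse form: P = 80 + 2Q.
Setting demand equal to supply, 18 = 5Q, so Q* = 3.6 and P* = 87.2.
The demand choke price is 98, so CS = (1/2)(Q*)(98 - P*) = (1/2)(3.6)(10.8) = 19.44.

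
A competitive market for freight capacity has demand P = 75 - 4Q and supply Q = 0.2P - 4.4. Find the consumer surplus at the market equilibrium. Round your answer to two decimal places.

Rewriting supply in inverse form: P = 22 + 5Q.
Set 75 - 4Q = 22 + 5Q, which gives 53 = 9Q, so Q* = 5.8889 and P* = 75 - 4(5.8889) = 51.4444.
CS is the area between the demand curve and P* from 0 to Q*: (1/2)(5.8889)(23.5556) = 69.358.

69.36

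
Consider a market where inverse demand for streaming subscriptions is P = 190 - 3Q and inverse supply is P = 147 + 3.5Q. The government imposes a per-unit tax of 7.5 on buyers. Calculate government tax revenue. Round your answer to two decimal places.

Pre-tax equilibrium: 190 - 3Q = 147 + 3.5Q gives Q* = 6.6154, P* = 170.1538.
With the tax, buyers' net willingness to pay falls by 7.5: (190 - 7.5) - 3Q = 147 + 3.5Q, so Q_t = 5.4615. Buyers pay P_b = 173.6154; sellers receive P_s = P_b - 7.5 = 166.1154.
Revenue is the tax times quantity traded: 7.5 x 5.4615 = 40.9615.

40.96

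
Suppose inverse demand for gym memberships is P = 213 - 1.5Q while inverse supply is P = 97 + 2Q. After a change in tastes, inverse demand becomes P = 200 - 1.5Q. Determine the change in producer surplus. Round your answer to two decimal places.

Initial equilibrium: Q_0 = 33.1429, P_0 = 163.2857; CS_0 = (1/2)(33.1429)(49.7143) = 823.8367, PS_0 = (1/2)(33.1429)(66.2857) = 1098.449.
New equilibrium: 200 - 1.5Q = 97 + 2Q gives Q_1 = 29.4286, P_1 = 155.8571; CS_1 = 649.5306, PS_1 = 866.0408.
Change in producer surplus = 866.0408 - 1098.449 = -232.4082.

-232.41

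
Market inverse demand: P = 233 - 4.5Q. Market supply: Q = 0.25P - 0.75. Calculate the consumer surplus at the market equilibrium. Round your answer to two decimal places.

Rewriting supply in inverse form: P = 3 + 4Q.
Setting demand equal to supply, 230 = 8.5Q, so Q* = 27.0588 and P* = 111.2353.
CS is the area between the demand curve and P* from 0 to Q*: (1/2)(27.0588)(121.7647) = 1647.4048.

1647.40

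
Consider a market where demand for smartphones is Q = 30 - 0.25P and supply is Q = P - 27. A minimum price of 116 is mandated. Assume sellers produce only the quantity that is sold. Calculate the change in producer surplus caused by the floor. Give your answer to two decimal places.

-84.48

Rewriting demand in inverse form: P = 120 - 4Q.
Rewriting supply in inverse form: P = 27 + Q.
Free-market equilibrium: 120 - 4Q = 27 + Q gives Q* = 18.6, P* = 45.6.
At P = 116, buyers demand (120 - 116)/4 = 1 while sellers would supply more, so the quantity traded is 1 at price 116.
PS goes from (1/2)(18.6)(18.6) = 172.98 to 88.5 (computed as (116 - 27)(1) - (1/2)(1)(1)^2), a change of -84.48.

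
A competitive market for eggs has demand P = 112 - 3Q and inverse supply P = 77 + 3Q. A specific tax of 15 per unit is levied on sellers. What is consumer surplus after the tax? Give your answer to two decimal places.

Pre-tax equilibrium: 112 - 3Q = 77 + 3Q gives Q* = 5.8333, P* = 94.5.
A tax on sellers shifts supply up by 15: 112 - 3Q = 77 + 3Q + 15, so Q_t = 3.3333. Buyers pay P_b = 102; sellers receive P_s = P_b - 15 = 87.
CS = (1/2)(Q_t)(112 - P_b) = (1/2)(3.3333)(10) = 16.6667.

16.67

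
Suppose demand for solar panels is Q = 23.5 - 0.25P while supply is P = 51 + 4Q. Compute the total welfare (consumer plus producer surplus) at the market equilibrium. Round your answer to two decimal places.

Rewriting demand in inverse form: P = 94 - 4Q.
Setting demand equal to supply, 43 = 8Q, so Q* = 5.375 and P* = 72.5.
CS = (1/2)(5.375)(21.5) = 57.7812 and PS = (1/2)(5.375)(21.5) = 57.7812, so total surplus = 115.5625.

115.56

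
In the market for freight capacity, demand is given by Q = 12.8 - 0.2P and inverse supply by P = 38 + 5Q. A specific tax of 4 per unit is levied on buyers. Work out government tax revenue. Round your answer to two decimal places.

Rewriting demand in inverse form: P = 64 - 5Q.
Pre-tax equilibrium: 64 - 5Q = 38 + 5Q gives Q* = 2.6, P* = 51.
A tax on buyers shifts demand down by 4: (64 - 4) - 5Q = 38 + 5Q, so Q_t = 2.2. Buyers pay P_b = 53; sellers receive P_s = P_b - 4 = 49.
Tax revenue = t x Q_t = 4 x 2.2 = 8.8.

8.80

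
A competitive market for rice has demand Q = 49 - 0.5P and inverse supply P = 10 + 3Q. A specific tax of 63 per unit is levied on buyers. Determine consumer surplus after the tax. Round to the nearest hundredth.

Rewriting demand in inverse form: P = 98 - 2Q.
Pre-tax equilibrium: 98 - 2Q = 10 + 3Q gives Q* = 17.6, P* = 62.8.
With the tax, buyers' net willingness to pay falls by 63: (98 - 63) - 2Q = 10 + 3Q, so Q_t = 5. Buyers pay P_b = 88; sellers receive P_s = P_b - 63 = 25.
Consumer surplus is the triangle under demand above P_b: (1/2)(5)(98 - 88) = 25.

25.00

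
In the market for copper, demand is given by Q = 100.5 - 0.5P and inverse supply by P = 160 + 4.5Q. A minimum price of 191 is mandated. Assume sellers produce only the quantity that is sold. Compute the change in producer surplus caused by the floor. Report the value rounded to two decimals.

9.23

Rewriting demand in inverse form: P = 201 - 2Q.
Without the control, 201 - 2Q = 160 + 4.5Q so Q* = 6.3077 and P* = 188.3846.
At the floor price 191, quantity demanded is (201 - 191)/2 = 5; demand is the short side, so Q = 5 trades at P = 191.
PS goes from (1/2)(6.3077)(28.3846) = 89.5207 to 98.75 (computed as (191 - 160)(5) - (1/2)(4.5)(5)^2), a change of 9.2293.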